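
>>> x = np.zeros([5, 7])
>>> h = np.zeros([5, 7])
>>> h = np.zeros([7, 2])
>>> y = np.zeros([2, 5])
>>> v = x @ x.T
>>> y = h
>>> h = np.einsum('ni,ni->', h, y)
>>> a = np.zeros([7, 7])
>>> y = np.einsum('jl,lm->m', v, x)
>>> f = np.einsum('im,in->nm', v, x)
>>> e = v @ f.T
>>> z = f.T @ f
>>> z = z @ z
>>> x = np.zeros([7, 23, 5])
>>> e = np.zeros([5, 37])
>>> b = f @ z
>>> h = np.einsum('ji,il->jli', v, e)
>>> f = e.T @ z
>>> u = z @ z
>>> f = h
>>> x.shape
(7, 23, 5)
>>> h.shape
(5, 37, 5)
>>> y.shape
(7,)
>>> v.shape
(5, 5)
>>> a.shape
(7, 7)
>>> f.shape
(5, 37, 5)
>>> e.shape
(5, 37)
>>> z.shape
(5, 5)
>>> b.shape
(7, 5)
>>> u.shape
(5, 5)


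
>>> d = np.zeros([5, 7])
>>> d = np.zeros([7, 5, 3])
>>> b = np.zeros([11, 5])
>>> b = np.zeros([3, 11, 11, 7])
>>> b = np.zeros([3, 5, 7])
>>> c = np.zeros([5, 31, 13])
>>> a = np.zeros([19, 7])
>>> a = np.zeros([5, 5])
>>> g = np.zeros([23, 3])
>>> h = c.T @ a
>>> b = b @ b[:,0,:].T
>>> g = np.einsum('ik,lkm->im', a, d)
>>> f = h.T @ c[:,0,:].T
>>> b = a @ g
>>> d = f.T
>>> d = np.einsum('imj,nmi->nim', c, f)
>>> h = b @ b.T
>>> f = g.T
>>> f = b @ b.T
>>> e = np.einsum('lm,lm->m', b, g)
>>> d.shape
(5, 5, 31)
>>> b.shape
(5, 3)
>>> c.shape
(5, 31, 13)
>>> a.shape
(5, 5)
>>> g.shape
(5, 3)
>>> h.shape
(5, 5)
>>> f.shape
(5, 5)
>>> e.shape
(3,)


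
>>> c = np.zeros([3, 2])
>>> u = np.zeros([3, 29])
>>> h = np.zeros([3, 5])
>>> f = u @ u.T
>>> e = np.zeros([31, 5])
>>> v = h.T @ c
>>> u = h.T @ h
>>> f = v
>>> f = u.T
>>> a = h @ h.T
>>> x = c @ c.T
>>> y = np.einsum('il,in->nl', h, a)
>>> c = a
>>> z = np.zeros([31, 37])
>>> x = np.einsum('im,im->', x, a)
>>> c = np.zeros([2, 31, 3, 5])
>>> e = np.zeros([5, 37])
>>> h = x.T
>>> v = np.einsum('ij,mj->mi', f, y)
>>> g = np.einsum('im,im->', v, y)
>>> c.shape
(2, 31, 3, 5)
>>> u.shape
(5, 5)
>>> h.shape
()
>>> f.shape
(5, 5)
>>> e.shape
(5, 37)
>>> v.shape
(3, 5)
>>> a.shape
(3, 3)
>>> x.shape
()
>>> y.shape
(3, 5)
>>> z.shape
(31, 37)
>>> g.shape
()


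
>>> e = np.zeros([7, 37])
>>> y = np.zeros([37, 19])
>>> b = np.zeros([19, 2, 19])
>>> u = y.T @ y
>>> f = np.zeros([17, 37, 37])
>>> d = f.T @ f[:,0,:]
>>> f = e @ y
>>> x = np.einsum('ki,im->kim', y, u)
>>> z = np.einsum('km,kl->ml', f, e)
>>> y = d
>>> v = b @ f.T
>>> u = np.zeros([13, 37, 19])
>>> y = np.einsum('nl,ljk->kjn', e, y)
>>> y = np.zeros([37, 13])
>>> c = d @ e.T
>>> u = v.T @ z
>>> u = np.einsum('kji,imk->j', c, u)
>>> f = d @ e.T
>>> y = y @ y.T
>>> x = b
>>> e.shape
(7, 37)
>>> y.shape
(37, 37)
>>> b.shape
(19, 2, 19)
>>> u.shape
(37,)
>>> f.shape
(37, 37, 7)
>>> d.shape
(37, 37, 37)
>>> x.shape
(19, 2, 19)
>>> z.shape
(19, 37)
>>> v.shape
(19, 2, 7)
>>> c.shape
(37, 37, 7)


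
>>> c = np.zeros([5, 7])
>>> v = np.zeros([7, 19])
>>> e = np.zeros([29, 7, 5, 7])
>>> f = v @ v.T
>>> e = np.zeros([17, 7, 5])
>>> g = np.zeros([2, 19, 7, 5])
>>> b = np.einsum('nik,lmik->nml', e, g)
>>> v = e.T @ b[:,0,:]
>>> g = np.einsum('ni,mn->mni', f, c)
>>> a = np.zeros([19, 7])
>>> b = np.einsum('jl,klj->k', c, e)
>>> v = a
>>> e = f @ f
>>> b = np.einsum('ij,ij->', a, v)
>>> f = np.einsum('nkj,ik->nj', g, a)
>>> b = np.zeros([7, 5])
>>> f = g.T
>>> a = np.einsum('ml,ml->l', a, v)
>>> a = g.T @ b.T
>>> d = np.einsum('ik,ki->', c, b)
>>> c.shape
(5, 7)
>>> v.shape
(19, 7)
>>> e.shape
(7, 7)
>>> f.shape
(7, 7, 5)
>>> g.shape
(5, 7, 7)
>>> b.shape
(7, 5)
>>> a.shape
(7, 7, 7)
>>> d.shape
()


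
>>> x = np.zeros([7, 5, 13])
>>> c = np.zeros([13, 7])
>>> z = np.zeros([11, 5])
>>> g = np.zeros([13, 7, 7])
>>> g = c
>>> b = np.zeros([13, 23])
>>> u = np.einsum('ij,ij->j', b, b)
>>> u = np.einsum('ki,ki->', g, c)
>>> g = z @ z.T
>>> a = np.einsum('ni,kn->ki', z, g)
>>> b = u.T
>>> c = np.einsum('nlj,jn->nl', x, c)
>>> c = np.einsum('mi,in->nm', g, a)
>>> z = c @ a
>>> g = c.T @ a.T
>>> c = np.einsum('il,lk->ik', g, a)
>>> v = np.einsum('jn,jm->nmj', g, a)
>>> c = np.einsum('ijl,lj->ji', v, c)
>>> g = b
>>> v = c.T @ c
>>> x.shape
(7, 5, 13)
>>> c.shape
(5, 11)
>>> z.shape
(5, 5)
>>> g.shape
()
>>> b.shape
()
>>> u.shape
()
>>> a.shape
(11, 5)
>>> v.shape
(11, 11)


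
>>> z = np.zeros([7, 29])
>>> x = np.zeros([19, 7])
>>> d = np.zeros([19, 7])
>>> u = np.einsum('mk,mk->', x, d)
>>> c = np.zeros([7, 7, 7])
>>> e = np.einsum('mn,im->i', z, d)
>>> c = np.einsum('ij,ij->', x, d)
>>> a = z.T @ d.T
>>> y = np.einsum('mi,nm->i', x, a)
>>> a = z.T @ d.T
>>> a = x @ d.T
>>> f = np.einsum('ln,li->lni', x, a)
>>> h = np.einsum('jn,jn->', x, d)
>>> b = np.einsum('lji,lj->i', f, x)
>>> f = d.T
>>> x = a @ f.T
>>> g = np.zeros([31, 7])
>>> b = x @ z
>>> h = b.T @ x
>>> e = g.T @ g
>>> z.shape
(7, 29)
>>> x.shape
(19, 7)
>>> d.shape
(19, 7)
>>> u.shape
()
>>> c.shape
()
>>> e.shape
(7, 7)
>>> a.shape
(19, 19)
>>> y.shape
(7,)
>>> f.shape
(7, 19)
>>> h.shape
(29, 7)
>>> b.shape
(19, 29)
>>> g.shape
(31, 7)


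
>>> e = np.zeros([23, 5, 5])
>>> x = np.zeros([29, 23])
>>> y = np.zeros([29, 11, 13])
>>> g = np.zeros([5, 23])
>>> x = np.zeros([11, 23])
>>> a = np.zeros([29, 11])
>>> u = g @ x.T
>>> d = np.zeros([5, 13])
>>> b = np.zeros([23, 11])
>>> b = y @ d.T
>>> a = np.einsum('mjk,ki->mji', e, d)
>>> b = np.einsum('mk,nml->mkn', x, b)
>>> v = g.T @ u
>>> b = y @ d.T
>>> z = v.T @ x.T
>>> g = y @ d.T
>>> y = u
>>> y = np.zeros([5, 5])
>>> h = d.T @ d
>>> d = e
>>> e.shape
(23, 5, 5)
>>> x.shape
(11, 23)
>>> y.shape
(5, 5)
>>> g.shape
(29, 11, 5)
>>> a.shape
(23, 5, 13)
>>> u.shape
(5, 11)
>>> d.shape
(23, 5, 5)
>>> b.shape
(29, 11, 5)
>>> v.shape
(23, 11)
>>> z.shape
(11, 11)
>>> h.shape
(13, 13)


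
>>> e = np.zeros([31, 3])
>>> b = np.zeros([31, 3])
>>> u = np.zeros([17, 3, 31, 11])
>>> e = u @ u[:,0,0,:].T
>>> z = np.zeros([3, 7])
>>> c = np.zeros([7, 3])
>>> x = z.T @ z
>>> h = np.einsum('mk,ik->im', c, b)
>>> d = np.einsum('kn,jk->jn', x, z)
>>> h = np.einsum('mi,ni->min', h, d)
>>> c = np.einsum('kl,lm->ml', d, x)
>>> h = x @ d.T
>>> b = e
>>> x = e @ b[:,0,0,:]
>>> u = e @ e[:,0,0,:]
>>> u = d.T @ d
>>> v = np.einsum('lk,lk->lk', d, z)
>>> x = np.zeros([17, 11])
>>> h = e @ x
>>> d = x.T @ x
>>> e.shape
(17, 3, 31, 17)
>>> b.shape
(17, 3, 31, 17)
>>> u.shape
(7, 7)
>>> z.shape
(3, 7)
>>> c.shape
(7, 7)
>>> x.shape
(17, 11)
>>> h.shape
(17, 3, 31, 11)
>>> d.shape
(11, 11)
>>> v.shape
(3, 7)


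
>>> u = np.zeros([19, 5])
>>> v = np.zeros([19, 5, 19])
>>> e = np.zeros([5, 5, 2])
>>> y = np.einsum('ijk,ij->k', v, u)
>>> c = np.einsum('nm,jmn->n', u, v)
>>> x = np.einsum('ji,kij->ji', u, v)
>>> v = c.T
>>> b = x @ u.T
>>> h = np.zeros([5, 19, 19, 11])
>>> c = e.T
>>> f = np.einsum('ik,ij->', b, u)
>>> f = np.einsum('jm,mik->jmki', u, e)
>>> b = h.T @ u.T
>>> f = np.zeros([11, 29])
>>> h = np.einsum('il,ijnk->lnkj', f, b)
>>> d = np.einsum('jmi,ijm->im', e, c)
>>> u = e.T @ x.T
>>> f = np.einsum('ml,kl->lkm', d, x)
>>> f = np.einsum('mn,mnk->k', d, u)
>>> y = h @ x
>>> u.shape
(2, 5, 19)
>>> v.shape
(19,)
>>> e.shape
(5, 5, 2)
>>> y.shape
(29, 19, 19, 5)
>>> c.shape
(2, 5, 5)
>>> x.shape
(19, 5)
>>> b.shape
(11, 19, 19, 19)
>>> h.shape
(29, 19, 19, 19)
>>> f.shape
(19,)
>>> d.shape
(2, 5)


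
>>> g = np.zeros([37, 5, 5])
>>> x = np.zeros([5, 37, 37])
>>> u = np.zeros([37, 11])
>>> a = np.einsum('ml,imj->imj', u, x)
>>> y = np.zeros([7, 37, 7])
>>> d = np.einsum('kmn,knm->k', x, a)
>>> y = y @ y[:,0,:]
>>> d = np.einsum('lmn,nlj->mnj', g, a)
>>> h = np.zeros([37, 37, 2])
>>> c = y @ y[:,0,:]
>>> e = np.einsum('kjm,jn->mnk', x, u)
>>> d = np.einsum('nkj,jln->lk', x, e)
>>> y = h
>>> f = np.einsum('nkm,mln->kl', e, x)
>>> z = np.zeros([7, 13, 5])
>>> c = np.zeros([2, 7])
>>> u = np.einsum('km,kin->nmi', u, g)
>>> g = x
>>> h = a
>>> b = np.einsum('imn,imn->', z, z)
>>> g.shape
(5, 37, 37)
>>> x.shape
(5, 37, 37)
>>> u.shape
(5, 11, 5)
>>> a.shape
(5, 37, 37)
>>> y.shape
(37, 37, 2)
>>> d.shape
(11, 37)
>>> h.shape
(5, 37, 37)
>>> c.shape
(2, 7)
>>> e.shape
(37, 11, 5)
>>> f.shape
(11, 37)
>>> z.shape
(7, 13, 5)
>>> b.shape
()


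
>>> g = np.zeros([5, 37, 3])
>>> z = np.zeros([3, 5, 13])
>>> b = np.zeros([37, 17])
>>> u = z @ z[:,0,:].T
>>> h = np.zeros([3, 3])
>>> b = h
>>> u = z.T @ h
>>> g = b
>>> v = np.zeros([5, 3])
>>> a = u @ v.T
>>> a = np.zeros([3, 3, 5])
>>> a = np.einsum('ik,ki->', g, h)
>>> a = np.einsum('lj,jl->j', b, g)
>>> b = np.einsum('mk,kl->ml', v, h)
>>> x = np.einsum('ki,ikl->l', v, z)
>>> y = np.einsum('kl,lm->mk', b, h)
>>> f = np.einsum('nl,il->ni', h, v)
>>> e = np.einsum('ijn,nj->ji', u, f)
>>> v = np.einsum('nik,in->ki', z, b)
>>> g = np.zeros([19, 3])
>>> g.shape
(19, 3)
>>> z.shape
(3, 5, 13)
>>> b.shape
(5, 3)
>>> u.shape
(13, 5, 3)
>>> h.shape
(3, 3)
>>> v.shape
(13, 5)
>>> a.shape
(3,)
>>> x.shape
(13,)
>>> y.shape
(3, 5)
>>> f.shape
(3, 5)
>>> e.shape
(5, 13)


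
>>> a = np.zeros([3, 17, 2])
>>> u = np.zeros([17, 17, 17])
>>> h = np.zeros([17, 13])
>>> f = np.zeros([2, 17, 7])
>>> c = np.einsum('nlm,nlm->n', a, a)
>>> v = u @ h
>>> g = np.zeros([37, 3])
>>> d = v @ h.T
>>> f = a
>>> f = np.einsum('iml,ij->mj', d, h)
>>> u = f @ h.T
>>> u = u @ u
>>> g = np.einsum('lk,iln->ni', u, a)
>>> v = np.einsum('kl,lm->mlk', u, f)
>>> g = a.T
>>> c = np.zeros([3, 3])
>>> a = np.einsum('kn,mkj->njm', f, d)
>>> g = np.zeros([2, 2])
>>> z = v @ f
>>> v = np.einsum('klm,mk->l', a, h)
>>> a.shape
(13, 17, 17)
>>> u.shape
(17, 17)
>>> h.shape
(17, 13)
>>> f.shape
(17, 13)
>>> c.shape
(3, 3)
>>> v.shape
(17,)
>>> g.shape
(2, 2)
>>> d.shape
(17, 17, 17)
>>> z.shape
(13, 17, 13)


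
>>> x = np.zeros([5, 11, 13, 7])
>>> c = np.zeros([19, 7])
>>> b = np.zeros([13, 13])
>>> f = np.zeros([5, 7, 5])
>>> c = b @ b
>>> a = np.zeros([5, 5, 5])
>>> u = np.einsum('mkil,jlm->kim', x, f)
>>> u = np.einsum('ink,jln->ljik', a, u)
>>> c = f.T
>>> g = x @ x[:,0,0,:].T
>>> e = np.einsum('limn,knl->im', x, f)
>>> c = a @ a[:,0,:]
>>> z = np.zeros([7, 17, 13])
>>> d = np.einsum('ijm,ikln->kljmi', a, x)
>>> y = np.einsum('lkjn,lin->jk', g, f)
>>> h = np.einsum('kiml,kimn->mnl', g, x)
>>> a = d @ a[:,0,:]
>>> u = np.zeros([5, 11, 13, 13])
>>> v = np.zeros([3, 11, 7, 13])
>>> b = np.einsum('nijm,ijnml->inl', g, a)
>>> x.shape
(5, 11, 13, 7)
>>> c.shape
(5, 5, 5)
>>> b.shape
(11, 5, 5)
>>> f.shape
(5, 7, 5)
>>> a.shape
(11, 13, 5, 5, 5)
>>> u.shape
(5, 11, 13, 13)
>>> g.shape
(5, 11, 13, 5)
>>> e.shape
(11, 13)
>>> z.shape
(7, 17, 13)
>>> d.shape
(11, 13, 5, 5, 5)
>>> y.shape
(13, 11)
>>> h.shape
(13, 7, 5)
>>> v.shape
(3, 11, 7, 13)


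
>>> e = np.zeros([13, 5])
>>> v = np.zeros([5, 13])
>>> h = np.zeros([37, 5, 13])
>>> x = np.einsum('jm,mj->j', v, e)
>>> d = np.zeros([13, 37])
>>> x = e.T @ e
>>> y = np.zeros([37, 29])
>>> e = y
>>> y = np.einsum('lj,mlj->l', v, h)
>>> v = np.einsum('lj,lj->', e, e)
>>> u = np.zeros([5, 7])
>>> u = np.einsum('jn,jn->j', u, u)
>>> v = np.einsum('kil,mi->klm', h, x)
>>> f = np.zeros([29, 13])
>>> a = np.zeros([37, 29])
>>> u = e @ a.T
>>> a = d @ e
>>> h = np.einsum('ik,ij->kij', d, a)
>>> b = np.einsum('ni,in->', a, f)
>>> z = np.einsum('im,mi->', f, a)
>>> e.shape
(37, 29)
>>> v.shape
(37, 13, 5)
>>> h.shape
(37, 13, 29)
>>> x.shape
(5, 5)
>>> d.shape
(13, 37)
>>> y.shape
(5,)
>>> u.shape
(37, 37)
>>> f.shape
(29, 13)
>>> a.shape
(13, 29)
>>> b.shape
()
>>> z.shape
()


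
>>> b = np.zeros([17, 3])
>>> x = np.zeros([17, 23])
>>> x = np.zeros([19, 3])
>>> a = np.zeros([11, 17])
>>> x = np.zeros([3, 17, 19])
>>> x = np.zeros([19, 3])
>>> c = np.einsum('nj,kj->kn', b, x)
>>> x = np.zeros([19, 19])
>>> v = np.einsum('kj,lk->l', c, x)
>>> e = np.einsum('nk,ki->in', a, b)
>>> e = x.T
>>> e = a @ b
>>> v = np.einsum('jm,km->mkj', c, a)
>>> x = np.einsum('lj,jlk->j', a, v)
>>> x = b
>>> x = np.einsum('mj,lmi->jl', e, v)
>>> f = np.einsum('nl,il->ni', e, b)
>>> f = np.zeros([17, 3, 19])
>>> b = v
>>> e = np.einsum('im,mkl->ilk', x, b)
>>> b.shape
(17, 11, 19)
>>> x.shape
(3, 17)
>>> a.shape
(11, 17)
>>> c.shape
(19, 17)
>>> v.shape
(17, 11, 19)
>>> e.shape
(3, 19, 11)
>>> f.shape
(17, 3, 19)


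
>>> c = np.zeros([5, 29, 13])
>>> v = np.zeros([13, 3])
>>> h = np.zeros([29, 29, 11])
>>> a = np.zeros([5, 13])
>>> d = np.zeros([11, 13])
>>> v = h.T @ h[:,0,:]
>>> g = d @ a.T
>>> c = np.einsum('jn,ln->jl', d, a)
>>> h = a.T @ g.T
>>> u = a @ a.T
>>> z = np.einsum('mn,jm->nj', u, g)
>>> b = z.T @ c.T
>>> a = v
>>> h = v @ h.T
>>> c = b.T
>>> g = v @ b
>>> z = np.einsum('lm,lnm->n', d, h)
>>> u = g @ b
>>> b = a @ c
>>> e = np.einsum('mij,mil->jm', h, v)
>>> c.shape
(11, 11)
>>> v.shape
(11, 29, 11)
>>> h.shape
(11, 29, 13)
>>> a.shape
(11, 29, 11)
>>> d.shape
(11, 13)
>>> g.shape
(11, 29, 11)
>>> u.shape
(11, 29, 11)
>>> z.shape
(29,)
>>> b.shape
(11, 29, 11)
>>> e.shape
(13, 11)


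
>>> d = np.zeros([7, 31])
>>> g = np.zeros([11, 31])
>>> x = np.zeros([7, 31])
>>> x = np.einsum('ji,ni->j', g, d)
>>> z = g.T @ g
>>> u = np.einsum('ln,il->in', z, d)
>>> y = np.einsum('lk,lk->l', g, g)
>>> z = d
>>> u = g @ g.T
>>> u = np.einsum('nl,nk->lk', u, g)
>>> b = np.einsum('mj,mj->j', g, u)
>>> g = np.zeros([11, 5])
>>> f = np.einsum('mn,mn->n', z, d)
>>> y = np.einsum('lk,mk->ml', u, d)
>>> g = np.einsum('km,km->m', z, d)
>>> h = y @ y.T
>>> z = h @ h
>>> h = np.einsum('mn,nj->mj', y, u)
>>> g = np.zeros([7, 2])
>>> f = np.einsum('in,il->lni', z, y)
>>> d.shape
(7, 31)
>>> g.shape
(7, 2)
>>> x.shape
(11,)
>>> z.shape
(7, 7)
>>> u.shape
(11, 31)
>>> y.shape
(7, 11)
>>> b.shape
(31,)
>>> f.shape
(11, 7, 7)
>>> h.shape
(7, 31)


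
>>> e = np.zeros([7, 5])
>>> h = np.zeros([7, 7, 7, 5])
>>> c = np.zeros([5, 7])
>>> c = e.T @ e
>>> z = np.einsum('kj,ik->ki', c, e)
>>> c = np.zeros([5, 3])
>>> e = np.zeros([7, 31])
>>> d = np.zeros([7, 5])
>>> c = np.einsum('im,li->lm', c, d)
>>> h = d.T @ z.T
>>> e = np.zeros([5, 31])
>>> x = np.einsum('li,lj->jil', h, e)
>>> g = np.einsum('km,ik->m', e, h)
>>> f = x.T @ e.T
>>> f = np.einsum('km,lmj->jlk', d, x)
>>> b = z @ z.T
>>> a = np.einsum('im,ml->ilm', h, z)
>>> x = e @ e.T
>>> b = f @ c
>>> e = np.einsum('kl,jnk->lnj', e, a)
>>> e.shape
(31, 7, 5)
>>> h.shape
(5, 5)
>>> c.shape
(7, 3)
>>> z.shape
(5, 7)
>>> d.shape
(7, 5)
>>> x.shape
(5, 5)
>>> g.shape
(31,)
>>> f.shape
(5, 31, 7)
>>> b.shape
(5, 31, 3)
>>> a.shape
(5, 7, 5)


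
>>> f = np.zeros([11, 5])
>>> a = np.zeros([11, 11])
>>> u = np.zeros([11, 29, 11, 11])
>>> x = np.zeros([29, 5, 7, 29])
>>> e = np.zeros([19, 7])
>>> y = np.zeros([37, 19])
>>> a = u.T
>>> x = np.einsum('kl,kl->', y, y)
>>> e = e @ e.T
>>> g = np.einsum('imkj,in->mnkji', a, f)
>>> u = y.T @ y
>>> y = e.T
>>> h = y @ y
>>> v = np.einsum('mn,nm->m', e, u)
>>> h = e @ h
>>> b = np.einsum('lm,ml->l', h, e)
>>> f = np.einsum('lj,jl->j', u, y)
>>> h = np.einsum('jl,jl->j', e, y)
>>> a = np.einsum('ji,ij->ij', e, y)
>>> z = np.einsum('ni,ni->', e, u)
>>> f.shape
(19,)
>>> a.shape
(19, 19)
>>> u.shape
(19, 19)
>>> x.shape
()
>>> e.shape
(19, 19)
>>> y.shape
(19, 19)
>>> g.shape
(11, 5, 29, 11, 11)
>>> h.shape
(19,)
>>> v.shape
(19,)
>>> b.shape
(19,)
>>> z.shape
()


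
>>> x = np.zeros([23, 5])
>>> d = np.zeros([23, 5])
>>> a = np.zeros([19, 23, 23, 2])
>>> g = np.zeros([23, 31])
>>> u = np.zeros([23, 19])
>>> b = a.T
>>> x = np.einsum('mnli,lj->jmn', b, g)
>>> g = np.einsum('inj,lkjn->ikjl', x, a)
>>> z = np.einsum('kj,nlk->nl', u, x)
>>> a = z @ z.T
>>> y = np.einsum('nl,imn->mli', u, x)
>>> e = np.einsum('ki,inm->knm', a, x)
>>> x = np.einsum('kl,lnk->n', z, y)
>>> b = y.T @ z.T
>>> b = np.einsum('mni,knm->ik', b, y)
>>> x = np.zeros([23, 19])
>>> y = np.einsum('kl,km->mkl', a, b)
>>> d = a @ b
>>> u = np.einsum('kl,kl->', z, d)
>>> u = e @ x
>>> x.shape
(23, 19)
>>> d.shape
(31, 2)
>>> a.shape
(31, 31)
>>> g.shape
(31, 23, 23, 19)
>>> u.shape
(31, 2, 19)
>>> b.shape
(31, 2)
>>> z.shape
(31, 2)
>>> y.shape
(2, 31, 31)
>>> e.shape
(31, 2, 23)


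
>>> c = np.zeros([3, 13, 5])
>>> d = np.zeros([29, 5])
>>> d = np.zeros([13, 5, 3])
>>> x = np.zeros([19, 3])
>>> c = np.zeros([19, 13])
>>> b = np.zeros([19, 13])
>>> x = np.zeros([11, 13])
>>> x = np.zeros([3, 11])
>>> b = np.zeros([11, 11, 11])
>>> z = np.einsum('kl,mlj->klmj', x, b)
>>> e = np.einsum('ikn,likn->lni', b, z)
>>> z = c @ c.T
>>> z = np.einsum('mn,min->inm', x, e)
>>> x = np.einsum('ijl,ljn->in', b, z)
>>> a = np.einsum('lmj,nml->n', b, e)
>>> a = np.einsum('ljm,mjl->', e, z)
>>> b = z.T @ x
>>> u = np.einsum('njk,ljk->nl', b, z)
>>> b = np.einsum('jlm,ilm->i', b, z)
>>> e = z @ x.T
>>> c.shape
(19, 13)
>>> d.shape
(13, 5, 3)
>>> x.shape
(11, 3)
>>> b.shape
(11,)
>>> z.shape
(11, 11, 3)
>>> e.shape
(11, 11, 11)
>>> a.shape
()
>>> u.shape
(3, 11)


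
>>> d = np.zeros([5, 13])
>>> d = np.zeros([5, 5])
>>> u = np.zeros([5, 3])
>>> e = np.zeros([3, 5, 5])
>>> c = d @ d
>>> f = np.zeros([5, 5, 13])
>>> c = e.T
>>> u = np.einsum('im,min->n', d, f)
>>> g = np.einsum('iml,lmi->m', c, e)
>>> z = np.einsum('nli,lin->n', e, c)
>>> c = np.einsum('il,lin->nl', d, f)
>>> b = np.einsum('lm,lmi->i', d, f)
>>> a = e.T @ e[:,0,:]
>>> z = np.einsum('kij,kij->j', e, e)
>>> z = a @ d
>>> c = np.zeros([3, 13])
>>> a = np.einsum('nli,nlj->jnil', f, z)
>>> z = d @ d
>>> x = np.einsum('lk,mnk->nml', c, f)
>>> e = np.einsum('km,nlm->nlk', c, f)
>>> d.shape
(5, 5)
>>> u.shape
(13,)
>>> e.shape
(5, 5, 3)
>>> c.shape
(3, 13)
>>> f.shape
(5, 5, 13)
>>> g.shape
(5,)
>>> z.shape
(5, 5)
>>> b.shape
(13,)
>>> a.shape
(5, 5, 13, 5)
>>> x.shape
(5, 5, 3)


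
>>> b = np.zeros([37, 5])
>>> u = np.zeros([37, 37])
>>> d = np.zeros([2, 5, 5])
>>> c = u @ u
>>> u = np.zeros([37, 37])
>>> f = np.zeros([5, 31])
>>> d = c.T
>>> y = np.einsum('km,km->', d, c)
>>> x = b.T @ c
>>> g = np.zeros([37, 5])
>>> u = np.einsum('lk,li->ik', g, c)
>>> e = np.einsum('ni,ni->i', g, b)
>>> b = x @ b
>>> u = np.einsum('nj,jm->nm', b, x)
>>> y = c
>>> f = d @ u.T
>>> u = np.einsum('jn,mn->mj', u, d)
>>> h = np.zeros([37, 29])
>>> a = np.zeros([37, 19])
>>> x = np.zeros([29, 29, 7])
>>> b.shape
(5, 5)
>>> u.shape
(37, 5)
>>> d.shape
(37, 37)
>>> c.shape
(37, 37)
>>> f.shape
(37, 5)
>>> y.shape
(37, 37)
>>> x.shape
(29, 29, 7)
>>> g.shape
(37, 5)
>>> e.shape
(5,)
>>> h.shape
(37, 29)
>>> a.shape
(37, 19)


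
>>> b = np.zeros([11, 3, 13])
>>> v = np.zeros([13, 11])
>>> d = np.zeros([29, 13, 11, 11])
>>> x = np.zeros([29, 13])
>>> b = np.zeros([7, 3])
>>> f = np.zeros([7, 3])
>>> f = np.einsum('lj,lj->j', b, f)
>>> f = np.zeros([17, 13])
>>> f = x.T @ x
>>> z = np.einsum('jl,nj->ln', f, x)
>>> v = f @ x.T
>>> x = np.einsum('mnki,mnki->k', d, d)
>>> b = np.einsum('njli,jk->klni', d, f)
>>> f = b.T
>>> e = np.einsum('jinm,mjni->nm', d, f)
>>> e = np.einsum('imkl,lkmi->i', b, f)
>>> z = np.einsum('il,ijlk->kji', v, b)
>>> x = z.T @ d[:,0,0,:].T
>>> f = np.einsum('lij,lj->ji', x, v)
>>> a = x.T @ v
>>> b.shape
(13, 11, 29, 11)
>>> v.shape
(13, 29)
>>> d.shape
(29, 13, 11, 11)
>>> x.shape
(13, 11, 29)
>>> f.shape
(29, 11)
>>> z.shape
(11, 11, 13)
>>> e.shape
(13,)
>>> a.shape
(29, 11, 29)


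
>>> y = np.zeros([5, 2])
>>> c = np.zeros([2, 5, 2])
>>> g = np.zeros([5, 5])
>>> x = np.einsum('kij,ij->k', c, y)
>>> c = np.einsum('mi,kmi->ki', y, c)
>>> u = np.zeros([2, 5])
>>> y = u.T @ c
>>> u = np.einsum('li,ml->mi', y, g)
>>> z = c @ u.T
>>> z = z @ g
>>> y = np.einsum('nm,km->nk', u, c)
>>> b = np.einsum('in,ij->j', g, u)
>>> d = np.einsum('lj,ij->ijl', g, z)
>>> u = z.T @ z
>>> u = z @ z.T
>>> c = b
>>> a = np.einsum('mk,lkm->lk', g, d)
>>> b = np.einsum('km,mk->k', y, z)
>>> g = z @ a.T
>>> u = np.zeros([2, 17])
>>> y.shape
(5, 2)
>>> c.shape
(2,)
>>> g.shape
(2, 2)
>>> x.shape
(2,)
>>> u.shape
(2, 17)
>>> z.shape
(2, 5)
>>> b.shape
(5,)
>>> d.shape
(2, 5, 5)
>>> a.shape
(2, 5)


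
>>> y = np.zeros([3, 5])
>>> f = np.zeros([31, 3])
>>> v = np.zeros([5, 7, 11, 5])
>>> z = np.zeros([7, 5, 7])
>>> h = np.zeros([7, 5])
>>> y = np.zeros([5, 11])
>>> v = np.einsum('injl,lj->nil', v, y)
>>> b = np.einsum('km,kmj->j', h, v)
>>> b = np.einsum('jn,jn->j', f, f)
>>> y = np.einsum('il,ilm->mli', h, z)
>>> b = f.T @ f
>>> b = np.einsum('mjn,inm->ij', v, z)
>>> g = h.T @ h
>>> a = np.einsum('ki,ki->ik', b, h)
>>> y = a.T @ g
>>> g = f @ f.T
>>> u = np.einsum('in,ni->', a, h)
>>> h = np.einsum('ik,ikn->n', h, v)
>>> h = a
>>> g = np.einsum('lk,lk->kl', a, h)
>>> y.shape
(7, 5)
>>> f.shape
(31, 3)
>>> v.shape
(7, 5, 5)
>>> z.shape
(7, 5, 7)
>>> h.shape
(5, 7)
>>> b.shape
(7, 5)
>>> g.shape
(7, 5)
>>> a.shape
(5, 7)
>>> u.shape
()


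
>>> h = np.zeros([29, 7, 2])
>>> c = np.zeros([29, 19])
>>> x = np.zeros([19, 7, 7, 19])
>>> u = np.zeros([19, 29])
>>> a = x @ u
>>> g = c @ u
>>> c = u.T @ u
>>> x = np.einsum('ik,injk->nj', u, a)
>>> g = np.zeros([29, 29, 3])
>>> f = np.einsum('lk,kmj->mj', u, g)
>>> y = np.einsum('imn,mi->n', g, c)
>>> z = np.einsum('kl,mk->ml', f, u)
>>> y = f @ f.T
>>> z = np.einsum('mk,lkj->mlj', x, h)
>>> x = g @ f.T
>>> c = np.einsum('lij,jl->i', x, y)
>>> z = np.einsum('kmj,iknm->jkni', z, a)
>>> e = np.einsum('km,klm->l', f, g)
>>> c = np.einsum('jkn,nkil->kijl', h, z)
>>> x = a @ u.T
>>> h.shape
(29, 7, 2)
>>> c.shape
(7, 7, 29, 19)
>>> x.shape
(19, 7, 7, 19)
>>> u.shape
(19, 29)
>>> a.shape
(19, 7, 7, 29)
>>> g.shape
(29, 29, 3)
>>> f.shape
(29, 3)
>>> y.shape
(29, 29)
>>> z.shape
(2, 7, 7, 19)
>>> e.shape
(29,)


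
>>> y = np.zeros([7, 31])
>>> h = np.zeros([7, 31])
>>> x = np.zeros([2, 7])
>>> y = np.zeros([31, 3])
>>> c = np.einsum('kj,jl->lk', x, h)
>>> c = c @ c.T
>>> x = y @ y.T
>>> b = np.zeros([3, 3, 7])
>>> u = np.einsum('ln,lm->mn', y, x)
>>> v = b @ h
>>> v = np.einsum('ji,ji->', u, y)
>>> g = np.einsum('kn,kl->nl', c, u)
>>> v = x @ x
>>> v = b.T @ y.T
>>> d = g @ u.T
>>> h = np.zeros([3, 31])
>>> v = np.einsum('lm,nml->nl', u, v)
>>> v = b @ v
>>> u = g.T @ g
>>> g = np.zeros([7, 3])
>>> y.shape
(31, 3)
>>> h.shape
(3, 31)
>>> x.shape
(31, 31)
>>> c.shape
(31, 31)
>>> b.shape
(3, 3, 7)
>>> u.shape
(3, 3)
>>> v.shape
(3, 3, 31)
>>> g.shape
(7, 3)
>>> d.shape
(31, 31)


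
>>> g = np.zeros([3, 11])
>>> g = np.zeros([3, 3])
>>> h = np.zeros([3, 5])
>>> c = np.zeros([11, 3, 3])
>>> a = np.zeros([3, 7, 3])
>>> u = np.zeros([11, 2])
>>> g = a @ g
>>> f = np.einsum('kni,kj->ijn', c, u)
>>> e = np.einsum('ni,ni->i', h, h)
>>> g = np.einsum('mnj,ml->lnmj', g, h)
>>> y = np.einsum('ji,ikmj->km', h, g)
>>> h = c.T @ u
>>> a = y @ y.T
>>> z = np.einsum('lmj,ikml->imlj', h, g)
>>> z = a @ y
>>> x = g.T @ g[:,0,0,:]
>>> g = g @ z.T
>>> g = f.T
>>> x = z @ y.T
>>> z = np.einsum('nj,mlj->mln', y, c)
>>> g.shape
(3, 2, 3)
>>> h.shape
(3, 3, 2)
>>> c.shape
(11, 3, 3)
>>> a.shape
(7, 7)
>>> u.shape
(11, 2)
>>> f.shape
(3, 2, 3)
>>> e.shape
(5,)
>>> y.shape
(7, 3)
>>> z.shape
(11, 3, 7)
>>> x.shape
(7, 7)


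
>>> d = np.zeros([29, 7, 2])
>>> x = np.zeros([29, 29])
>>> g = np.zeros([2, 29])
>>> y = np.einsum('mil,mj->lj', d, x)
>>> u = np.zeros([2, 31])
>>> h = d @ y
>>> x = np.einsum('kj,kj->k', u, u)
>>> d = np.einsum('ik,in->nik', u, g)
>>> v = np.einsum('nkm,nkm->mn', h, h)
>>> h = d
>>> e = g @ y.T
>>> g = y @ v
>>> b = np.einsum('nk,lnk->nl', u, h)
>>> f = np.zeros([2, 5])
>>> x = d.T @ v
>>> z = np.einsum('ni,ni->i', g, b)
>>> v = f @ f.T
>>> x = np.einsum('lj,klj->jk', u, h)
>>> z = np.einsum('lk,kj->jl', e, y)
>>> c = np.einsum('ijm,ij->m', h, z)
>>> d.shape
(29, 2, 31)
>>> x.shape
(31, 29)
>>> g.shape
(2, 29)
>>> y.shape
(2, 29)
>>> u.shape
(2, 31)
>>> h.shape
(29, 2, 31)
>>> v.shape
(2, 2)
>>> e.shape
(2, 2)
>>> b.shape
(2, 29)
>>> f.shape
(2, 5)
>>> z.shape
(29, 2)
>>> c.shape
(31,)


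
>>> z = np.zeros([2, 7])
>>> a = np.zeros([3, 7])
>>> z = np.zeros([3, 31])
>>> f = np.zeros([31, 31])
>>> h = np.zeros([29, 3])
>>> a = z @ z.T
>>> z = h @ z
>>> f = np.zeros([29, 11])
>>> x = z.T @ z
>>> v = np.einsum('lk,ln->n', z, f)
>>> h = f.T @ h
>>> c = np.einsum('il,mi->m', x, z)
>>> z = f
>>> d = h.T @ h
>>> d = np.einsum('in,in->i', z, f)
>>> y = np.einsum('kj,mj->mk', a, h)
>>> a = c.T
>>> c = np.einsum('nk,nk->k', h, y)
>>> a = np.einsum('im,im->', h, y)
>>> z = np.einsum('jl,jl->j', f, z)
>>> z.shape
(29,)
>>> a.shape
()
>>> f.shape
(29, 11)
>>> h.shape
(11, 3)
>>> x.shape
(31, 31)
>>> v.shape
(11,)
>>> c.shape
(3,)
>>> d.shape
(29,)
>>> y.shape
(11, 3)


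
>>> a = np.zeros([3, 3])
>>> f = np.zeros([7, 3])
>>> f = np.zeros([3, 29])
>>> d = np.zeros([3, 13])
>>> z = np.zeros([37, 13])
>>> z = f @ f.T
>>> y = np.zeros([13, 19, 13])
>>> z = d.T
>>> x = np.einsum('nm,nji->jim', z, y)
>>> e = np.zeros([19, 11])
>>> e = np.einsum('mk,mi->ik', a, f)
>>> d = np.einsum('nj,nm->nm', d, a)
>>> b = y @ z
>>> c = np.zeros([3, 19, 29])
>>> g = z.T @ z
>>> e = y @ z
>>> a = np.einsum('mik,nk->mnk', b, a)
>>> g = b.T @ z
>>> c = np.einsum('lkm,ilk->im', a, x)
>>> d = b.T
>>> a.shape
(13, 3, 3)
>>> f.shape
(3, 29)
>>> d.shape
(3, 19, 13)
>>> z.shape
(13, 3)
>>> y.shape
(13, 19, 13)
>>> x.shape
(19, 13, 3)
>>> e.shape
(13, 19, 3)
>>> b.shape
(13, 19, 3)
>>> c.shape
(19, 3)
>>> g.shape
(3, 19, 3)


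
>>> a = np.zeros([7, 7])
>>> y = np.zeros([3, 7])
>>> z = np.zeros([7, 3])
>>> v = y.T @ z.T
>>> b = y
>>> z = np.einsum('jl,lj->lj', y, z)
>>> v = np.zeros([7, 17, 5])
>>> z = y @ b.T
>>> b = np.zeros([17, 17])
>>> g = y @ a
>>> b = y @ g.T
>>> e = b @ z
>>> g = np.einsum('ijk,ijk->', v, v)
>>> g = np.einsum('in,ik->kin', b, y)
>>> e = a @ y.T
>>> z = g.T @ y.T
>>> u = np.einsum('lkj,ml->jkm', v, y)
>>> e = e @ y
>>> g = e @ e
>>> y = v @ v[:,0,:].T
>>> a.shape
(7, 7)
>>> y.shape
(7, 17, 7)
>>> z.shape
(3, 3, 3)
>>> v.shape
(7, 17, 5)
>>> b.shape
(3, 3)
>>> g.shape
(7, 7)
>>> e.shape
(7, 7)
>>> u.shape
(5, 17, 3)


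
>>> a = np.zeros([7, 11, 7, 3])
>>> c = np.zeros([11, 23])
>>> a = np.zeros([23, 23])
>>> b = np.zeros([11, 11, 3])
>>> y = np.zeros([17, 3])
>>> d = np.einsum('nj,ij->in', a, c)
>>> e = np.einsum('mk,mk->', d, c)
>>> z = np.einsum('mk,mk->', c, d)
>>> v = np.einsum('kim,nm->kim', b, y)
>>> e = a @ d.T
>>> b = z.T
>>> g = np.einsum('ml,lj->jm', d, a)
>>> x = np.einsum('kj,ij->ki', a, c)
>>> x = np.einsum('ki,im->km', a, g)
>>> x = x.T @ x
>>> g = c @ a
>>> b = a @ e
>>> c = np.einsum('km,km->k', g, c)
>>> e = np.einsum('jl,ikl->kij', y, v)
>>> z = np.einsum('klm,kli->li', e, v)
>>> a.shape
(23, 23)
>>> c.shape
(11,)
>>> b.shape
(23, 11)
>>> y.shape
(17, 3)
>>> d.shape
(11, 23)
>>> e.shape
(11, 11, 17)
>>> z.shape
(11, 3)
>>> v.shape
(11, 11, 3)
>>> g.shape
(11, 23)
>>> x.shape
(11, 11)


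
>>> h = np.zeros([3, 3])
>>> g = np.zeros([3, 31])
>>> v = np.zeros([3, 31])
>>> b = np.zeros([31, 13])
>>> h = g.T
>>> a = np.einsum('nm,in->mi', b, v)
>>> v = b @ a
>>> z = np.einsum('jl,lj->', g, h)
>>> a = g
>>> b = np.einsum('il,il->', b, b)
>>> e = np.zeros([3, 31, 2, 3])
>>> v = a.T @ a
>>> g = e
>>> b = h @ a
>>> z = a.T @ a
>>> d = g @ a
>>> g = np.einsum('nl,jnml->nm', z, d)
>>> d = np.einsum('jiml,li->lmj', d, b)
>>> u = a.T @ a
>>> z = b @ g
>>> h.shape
(31, 3)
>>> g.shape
(31, 2)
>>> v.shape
(31, 31)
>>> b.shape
(31, 31)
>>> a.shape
(3, 31)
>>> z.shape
(31, 2)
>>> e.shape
(3, 31, 2, 3)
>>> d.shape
(31, 2, 3)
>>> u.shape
(31, 31)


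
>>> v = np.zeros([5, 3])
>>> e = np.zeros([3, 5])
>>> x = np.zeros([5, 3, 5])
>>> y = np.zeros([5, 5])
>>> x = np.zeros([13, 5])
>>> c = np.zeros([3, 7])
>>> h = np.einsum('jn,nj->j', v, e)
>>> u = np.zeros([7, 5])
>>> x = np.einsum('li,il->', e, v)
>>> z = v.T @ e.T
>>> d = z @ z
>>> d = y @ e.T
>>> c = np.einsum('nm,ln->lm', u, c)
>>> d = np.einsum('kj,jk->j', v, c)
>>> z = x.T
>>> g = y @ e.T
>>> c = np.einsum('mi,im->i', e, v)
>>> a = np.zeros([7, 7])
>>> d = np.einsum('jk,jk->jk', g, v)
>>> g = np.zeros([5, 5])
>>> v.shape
(5, 3)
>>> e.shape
(3, 5)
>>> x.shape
()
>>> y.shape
(5, 5)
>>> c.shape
(5,)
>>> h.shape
(5,)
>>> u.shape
(7, 5)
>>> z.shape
()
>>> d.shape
(5, 3)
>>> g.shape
(5, 5)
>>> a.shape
(7, 7)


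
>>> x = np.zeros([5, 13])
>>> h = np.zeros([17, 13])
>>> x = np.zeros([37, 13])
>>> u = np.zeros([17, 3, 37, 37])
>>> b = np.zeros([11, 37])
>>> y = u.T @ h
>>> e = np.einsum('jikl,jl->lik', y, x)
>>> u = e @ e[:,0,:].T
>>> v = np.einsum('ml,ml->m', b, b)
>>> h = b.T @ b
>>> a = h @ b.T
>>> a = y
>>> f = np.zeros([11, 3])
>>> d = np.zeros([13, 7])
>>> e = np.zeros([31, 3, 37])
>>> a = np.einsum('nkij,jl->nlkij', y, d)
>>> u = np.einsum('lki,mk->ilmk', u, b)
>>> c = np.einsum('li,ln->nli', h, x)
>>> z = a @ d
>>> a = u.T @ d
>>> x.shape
(37, 13)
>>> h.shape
(37, 37)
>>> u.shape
(13, 13, 11, 37)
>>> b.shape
(11, 37)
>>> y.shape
(37, 37, 3, 13)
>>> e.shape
(31, 3, 37)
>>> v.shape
(11,)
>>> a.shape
(37, 11, 13, 7)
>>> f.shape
(11, 3)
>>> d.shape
(13, 7)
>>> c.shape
(13, 37, 37)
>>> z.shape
(37, 7, 37, 3, 7)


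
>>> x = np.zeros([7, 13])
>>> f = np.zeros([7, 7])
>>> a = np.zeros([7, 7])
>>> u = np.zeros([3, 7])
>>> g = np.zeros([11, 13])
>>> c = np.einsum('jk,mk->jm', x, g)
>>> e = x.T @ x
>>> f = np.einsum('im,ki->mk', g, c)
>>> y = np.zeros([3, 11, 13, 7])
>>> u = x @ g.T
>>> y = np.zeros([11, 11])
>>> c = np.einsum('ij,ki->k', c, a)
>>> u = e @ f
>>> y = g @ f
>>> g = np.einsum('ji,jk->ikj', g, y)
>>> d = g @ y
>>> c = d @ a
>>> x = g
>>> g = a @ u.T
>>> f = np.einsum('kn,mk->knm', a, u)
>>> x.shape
(13, 7, 11)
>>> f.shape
(7, 7, 13)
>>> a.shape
(7, 7)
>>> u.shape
(13, 7)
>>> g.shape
(7, 13)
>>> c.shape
(13, 7, 7)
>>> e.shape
(13, 13)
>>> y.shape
(11, 7)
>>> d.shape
(13, 7, 7)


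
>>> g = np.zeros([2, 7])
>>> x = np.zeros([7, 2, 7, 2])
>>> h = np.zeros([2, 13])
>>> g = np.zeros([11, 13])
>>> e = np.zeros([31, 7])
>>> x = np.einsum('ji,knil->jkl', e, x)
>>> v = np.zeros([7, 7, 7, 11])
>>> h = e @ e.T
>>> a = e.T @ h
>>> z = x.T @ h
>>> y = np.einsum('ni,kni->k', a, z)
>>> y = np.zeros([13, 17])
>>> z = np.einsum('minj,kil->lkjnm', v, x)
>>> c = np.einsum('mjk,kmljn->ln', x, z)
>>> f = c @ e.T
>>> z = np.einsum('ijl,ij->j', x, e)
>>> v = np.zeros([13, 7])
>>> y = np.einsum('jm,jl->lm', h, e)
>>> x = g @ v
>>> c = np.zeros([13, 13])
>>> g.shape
(11, 13)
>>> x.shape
(11, 7)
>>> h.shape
(31, 31)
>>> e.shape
(31, 7)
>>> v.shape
(13, 7)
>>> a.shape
(7, 31)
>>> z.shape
(7,)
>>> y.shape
(7, 31)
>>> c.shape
(13, 13)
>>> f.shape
(11, 31)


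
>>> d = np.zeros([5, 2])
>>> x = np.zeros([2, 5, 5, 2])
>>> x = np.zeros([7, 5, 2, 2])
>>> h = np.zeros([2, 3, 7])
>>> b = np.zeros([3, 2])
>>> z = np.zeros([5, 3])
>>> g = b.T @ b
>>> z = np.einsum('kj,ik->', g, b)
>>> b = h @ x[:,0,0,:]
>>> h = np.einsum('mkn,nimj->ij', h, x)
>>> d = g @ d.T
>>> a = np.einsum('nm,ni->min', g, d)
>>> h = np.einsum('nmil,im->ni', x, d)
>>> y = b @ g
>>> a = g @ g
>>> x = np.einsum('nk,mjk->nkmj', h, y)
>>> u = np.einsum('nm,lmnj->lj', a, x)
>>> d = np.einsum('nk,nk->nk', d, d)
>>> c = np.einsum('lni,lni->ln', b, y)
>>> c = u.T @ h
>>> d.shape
(2, 5)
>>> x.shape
(7, 2, 2, 3)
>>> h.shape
(7, 2)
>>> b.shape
(2, 3, 2)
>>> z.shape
()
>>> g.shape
(2, 2)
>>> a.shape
(2, 2)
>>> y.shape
(2, 3, 2)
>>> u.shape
(7, 3)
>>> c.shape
(3, 2)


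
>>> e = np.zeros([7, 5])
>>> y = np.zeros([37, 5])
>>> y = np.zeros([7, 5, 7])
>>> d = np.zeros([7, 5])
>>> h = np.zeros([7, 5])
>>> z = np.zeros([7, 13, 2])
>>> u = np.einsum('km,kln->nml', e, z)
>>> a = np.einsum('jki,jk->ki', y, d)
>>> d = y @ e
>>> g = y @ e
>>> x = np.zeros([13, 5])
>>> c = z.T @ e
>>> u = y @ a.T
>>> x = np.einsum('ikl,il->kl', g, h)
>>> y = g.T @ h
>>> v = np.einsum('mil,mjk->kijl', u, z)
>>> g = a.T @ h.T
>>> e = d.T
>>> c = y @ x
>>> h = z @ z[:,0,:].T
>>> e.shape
(5, 5, 7)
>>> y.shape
(5, 5, 5)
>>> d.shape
(7, 5, 5)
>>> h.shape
(7, 13, 7)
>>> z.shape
(7, 13, 2)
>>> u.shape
(7, 5, 5)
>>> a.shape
(5, 7)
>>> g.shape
(7, 7)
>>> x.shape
(5, 5)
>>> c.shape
(5, 5, 5)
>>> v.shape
(2, 5, 13, 5)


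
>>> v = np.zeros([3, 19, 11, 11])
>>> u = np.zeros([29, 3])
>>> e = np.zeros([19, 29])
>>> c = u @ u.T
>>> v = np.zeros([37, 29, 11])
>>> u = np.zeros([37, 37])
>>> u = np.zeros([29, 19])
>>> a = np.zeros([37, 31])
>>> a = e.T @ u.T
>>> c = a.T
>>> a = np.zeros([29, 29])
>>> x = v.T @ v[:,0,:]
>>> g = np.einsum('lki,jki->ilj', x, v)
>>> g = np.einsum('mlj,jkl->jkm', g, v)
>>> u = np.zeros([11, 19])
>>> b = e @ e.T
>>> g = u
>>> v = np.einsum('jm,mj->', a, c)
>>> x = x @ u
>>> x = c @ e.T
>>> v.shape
()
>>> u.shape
(11, 19)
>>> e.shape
(19, 29)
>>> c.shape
(29, 29)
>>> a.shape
(29, 29)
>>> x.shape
(29, 19)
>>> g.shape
(11, 19)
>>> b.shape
(19, 19)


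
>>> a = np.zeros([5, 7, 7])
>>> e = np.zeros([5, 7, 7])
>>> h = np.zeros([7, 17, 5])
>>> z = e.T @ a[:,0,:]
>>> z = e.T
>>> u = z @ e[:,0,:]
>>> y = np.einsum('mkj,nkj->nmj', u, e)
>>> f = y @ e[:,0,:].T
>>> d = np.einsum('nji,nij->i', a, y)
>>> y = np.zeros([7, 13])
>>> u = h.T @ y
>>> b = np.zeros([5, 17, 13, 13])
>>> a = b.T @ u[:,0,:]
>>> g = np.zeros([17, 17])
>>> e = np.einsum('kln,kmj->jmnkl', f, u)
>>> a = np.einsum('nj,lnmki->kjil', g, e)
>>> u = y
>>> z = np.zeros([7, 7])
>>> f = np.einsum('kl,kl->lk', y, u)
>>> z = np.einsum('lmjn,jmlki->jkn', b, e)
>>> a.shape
(5, 17, 7, 13)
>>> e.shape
(13, 17, 5, 5, 7)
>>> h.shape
(7, 17, 5)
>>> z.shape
(13, 5, 13)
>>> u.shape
(7, 13)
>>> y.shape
(7, 13)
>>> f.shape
(13, 7)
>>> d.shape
(7,)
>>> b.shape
(5, 17, 13, 13)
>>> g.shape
(17, 17)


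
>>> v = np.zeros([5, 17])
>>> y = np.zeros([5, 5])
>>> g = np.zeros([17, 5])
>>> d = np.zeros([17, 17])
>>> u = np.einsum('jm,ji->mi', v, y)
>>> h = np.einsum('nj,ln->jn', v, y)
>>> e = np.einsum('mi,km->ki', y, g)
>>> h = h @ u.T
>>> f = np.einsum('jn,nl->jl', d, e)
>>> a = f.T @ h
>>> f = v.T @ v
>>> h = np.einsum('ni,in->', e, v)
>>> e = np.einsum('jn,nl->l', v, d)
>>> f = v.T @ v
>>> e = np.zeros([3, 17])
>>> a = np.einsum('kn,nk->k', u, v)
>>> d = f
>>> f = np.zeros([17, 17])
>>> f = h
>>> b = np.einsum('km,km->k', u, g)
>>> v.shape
(5, 17)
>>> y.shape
(5, 5)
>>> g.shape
(17, 5)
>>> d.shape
(17, 17)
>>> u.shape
(17, 5)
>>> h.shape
()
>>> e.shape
(3, 17)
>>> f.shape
()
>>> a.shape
(17,)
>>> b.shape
(17,)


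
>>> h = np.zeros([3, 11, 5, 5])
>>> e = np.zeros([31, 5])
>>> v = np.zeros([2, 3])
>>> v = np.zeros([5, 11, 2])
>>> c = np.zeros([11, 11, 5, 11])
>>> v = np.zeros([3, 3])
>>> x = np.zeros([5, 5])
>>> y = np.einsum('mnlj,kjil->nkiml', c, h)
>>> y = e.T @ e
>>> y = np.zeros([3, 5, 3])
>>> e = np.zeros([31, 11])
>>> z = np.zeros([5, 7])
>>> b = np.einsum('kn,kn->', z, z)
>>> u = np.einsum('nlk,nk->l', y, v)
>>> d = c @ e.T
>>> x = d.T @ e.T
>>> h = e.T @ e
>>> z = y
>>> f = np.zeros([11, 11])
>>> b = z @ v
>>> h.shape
(11, 11)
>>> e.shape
(31, 11)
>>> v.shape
(3, 3)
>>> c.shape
(11, 11, 5, 11)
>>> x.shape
(31, 5, 11, 31)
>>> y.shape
(3, 5, 3)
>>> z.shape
(3, 5, 3)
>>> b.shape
(3, 5, 3)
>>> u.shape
(5,)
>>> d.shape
(11, 11, 5, 31)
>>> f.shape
(11, 11)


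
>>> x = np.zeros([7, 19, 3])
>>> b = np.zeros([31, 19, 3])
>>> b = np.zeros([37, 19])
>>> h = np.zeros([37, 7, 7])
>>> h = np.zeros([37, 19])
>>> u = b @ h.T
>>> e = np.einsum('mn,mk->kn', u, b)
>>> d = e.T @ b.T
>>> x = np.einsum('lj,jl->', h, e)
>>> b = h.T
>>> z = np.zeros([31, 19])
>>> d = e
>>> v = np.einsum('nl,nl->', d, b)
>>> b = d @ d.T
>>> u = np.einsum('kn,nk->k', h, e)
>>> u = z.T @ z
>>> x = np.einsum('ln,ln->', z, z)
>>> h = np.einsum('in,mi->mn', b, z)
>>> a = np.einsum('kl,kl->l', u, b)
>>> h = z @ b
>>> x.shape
()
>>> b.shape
(19, 19)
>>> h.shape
(31, 19)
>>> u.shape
(19, 19)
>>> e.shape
(19, 37)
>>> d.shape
(19, 37)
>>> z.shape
(31, 19)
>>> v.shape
()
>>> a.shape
(19,)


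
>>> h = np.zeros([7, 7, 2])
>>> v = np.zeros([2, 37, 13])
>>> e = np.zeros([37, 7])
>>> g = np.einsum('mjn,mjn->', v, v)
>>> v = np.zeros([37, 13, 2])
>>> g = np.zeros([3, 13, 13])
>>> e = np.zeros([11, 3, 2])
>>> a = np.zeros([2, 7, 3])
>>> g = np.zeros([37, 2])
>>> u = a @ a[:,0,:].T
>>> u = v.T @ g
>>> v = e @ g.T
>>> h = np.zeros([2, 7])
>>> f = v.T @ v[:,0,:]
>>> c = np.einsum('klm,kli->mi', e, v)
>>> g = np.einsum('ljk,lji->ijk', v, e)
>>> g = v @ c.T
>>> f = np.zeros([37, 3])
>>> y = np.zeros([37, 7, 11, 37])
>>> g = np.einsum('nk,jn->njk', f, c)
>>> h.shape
(2, 7)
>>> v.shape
(11, 3, 37)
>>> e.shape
(11, 3, 2)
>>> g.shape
(37, 2, 3)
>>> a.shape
(2, 7, 3)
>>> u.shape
(2, 13, 2)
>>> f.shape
(37, 3)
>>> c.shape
(2, 37)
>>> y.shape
(37, 7, 11, 37)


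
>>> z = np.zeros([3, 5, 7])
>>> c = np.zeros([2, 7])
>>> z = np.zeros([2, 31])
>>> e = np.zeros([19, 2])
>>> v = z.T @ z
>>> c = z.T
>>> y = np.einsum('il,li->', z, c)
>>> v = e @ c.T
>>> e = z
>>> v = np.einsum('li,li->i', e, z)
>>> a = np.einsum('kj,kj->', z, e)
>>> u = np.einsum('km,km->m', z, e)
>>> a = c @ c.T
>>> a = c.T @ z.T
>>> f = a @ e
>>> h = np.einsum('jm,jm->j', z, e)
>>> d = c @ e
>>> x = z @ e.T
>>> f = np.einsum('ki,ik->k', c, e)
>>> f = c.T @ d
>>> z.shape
(2, 31)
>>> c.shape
(31, 2)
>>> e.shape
(2, 31)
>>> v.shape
(31,)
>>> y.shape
()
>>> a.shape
(2, 2)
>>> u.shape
(31,)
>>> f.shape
(2, 31)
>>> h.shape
(2,)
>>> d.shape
(31, 31)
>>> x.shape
(2, 2)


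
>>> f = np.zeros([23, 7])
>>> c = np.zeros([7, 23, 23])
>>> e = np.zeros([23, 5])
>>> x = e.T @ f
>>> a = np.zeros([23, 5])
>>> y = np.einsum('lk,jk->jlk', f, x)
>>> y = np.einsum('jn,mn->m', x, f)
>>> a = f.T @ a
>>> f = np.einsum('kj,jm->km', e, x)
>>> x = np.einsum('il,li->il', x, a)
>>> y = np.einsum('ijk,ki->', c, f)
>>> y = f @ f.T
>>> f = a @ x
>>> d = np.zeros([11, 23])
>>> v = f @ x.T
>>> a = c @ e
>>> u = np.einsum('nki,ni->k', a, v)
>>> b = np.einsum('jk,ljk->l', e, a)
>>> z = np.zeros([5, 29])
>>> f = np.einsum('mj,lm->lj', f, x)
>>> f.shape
(5, 7)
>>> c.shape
(7, 23, 23)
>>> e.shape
(23, 5)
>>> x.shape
(5, 7)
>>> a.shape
(7, 23, 5)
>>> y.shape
(23, 23)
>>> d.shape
(11, 23)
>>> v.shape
(7, 5)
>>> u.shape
(23,)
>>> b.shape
(7,)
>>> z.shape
(5, 29)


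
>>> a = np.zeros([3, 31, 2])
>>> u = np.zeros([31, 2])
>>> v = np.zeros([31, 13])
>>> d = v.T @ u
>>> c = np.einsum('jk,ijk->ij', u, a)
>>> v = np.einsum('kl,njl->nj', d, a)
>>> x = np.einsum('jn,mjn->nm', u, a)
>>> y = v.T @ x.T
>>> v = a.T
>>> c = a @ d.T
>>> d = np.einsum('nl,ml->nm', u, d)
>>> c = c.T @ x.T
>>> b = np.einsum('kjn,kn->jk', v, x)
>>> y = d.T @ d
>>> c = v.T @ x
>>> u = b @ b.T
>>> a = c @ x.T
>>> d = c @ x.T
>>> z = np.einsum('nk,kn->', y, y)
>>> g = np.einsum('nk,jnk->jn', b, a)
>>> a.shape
(3, 31, 2)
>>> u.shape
(31, 31)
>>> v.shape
(2, 31, 3)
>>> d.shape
(3, 31, 2)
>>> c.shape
(3, 31, 3)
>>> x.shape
(2, 3)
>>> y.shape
(13, 13)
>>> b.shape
(31, 2)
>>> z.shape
()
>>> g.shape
(3, 31)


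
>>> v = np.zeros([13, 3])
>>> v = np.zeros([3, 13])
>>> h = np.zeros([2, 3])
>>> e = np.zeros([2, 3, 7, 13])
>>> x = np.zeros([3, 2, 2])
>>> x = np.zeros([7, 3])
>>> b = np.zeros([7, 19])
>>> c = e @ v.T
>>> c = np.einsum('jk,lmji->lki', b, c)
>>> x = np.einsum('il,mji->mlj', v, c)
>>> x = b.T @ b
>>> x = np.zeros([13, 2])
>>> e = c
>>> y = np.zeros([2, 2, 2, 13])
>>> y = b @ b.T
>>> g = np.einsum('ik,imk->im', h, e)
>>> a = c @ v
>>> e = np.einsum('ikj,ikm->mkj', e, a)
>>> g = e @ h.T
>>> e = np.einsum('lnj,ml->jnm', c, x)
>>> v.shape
(3, 13)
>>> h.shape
(2, 3)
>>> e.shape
(3, 19, 13)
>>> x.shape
(13, 2)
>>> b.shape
(7, 19)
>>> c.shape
(2, 19, 3)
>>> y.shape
(7, 7)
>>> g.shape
(13, 19, 2)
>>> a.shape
(2, 19, 13)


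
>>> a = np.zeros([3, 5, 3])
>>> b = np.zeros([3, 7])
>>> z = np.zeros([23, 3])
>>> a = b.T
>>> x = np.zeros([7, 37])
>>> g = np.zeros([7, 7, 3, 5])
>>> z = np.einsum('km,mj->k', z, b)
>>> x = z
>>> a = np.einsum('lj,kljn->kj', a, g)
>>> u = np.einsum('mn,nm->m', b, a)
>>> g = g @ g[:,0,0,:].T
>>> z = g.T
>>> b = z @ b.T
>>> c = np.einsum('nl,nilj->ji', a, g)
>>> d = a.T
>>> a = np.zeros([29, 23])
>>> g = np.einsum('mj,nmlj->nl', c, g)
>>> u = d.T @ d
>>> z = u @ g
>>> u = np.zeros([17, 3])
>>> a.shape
(29, 23)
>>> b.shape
(7, 3, 7, 3)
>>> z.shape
(7, 3)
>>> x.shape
(23,)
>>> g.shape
(7, 3)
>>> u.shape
(17, 3)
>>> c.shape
(7, 7)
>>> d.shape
(3, 7)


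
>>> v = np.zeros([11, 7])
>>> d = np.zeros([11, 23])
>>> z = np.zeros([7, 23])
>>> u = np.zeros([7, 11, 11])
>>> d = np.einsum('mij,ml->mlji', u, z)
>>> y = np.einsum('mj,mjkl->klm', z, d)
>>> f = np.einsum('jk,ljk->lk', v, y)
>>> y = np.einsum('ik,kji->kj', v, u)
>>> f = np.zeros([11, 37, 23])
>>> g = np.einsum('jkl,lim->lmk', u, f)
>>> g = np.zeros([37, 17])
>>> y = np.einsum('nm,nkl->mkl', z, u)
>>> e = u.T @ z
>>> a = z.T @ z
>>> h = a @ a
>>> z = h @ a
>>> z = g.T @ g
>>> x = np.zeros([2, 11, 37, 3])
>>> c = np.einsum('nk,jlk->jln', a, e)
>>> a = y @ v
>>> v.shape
(11, 7)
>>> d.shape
(7, 23, 11, 11)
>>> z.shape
(17, 17)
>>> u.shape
(7, 11, 11)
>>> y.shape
(23, 11, 11)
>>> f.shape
(11, 37, 23)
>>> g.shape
(37, 17)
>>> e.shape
(11, 11, 23)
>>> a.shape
(23, 11, 7)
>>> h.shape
(23, 23)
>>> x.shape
(2, 11, 37, 3)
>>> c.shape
(11, 11, 23)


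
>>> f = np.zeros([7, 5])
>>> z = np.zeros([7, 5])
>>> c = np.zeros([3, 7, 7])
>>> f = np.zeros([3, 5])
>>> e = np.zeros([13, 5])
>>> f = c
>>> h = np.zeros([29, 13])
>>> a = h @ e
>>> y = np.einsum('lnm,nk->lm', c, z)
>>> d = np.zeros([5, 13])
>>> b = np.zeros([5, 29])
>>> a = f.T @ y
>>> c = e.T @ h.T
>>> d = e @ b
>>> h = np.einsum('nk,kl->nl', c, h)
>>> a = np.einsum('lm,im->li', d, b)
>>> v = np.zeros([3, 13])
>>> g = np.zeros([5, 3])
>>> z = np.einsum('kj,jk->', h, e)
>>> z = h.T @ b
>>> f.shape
(3, 7, 7)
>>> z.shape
(13, 29)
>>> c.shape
(5, 29)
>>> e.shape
(13, 5)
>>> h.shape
(5, 13)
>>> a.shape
(13, 5)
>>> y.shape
(3, 7)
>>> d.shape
(13, 29)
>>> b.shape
(5, 29)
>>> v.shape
(3, 13)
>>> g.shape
(5, 3)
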